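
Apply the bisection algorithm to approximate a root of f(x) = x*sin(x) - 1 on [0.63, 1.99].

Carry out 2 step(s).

f(x) = x*sin(x) - 1
Initial interval: [0.63, 1.99]

Iteration 1:
  c_1 = (0.630000 + 1.990000)/2 = 1.310000
  f(c_1) = f(1.310000) = 0.265702
  f(a) × f(c) < 0, new interval: [0.630000, 1.310000]
Iteration 2:
  c_2 = (0.630000 + 1.310000)/2 = 0.970000
  f(c_2) = f(0.970000) = -0.199861
  f(a) × f(c) ≥ 0, new interval: [0.970000, 1.310000]

After 2 iteration(s), the approximation is c_2 = 0.970000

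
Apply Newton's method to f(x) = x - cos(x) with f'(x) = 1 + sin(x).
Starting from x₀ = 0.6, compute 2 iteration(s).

f(x) = x - cos(x)
f'(x) = 1 + sin(x)
x₀ = 0.6

Newton-Raphson formula: x_{n+1} = x_n - f(x_n)/f'(x_n)

Iteration 1:
  f(0.600000) = -0.225336
  f'(0.600000) = 1.564642
  x_1 = 0.600000 - (-0.225336)/1.564642 = 0.744017
Iteration 2:
  f(0.744017) = 0.008264
  f'(0.744017) = 1.677249
  x_2 = 0.744017 - 0.008264/1.677249 = 0.739090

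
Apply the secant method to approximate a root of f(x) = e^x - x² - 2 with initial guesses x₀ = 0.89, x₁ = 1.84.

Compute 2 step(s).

f(x) = e^x - x² - 2
x₀ = 0.89, x₁ = 1.84

Secant formula: x_{n+1} = x_n - f(x_n)(x_n - x_{n-1})/(f(x_n) - f(x_{n-1}))

Iteration 1:
  f(0.890000) = -0.356970
  f(1.840000) = 0.910938
  x_2 = 1.840000 - 0.910938×(1.840000 - 0.890000)/(0.910938 - (-0.356970))
       = 1.157466
Iteration 2:
  f(1.840000) = 0.910938
  f(1.157466) = -0.157868
  x_3 = 1.157466 - (-0.157868)×(1.157466 - 1.840000)/(-0.157868 - 0.910938)
       = 1.258279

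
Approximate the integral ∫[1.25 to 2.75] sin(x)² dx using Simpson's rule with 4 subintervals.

f(x) = sin(x)²
a = 1.25, b = 2.75, n = 4
h = (b - a)/n = 0.375000

Simpson's rule: (h/3)[f(x₀) + 4f(x₁) + 2f(x₂) + ... + f(xₙ)]

x_0 = 1.2500, f(x_0) = 0.900572, coefficient = 1
x_1 = 1.6250, f(x_1) = 0.997065, coefficient = 4
x_2 = 2.0000, f(x_2) = 0.826822, coefficient = 2
x_3 = 2.3750, f(x_3) = 0.481199, coefficient = 4
x_4 = 2.7500, f(x_4) = 0.145665, coefficient = 1

I ≈ (0.375000/3) × 8.612936 = 1.076617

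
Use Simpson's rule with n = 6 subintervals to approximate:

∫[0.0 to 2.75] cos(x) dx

f(x) = cos(x)
a = 0.0, b = 2.75, n = 6
h = (b - a)/n = 0.458333

Simpson's rule: (h/3)[f(x₀) + 4f(x₁) + 2f(x₂) + ... + f(xₙ)]

x_0 = 0.0000, f(x_0) = 1.000000, coefficient = 1
x_1 = 0.4583, f(x_1) = 0.896791, coefficient = 4
x_2 = 0.9167, f(x_2) = 0.608469, coefficient = 2
x_3 = 1.3750, f(x_3) = 0.194548, coefficient = 4
x_4 = 1.8333, f(x_4) = -0.259531, coefficient = 2
x_5 = 2.2917, f(x_5) = -0.660039, coefficient = 4
x_6 = 2.7500, f(x_6) = -0.924302, coefficient = 1

I ≈ (0.458333/3) × 2.498773 = 0.381757
Exact value: 0.381661
Error: 0.000096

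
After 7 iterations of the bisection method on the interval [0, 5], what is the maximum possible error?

Bisection error bound: |error| ≤ (b-a)/2^n
|error| ≤ (5 - 0)/2^7 = 5/2^7
|error| ≤ 0.0390625000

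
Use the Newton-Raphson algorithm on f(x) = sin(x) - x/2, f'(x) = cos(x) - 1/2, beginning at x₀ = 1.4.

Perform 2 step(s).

f(x) = sin(x) - x/2
f'(x) = cos(x) - 1/2
x₀ = 1.4

Newton-Raphson formula: x_{n+1} = x_n - f(x_n)/f'(x_n)

Iteration 1:
  f(1.400000) = 0.285450
  f'(1.400000) = -0.330033
  x_1 = 1.400000 - 0.285450/(-0.330033) = 2.264913
Iteration 2:
  f(2.264913) = -0.363838
  f'(2.264913) = -1.139707
  x_2 = 2.264913 - (-0.363838)/(-1.139707) = 1.945675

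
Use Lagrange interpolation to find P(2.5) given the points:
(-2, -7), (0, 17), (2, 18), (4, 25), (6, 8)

Lagrange interpolation formula:
P(x) = Σ yᵢ × Lᵢ(x)
where Lᵢ(x) = Π_{j≠i} (x - xⱼ)/(xᵢ - xⱼ)

L_0(2.5) = (2.5 - 0)/(-2 - 0) × (2.5 - 2)/(-2 - 2) × (2.5 - 4)/(-2 - 4) × (2.5 - 6)/(-2 - 6) = 0.017090
L_1(2.5) = (2.5 - (-2))/(0 - (-2)) × (2.5 - 2)/(0 - 2) × (2.5 - 4)/(0 - 4) × (2.5 - 6)/(0 - 6) = -0.123047
L_2(2.5) = (2.5 - (-2))/(2 - (-2)) × (2.5 - 0)/(2 - 0) × (2.5 - 4)/(2 - 4) × (2.5 - 6)/(2 - 6) = 0.922852
L_3(2.5) = (2.5 - (-2))/(4 - (-2)) × (2.5 - 0)/(4 - 0) × (2.5 - 2)/(4 - 2) × (2.5 - 6)/(4 - 6) = 0.205078
L_4(2.5) = (2.5 - (-2))/(6 - (-2)) × (2.5 - 0)/(6 - 0) × (2.5 - 2)/(6 - 2) × (2.5 - 4)/(6 - 4) = -0.021973

P(2.5) = (-7)×L_0(2.5) + 17×L_1(2.5) + 18×L_2(2.5) + 25×L_3(2.5) + 8×L_4(2.5)
P(2.5) = 19.351074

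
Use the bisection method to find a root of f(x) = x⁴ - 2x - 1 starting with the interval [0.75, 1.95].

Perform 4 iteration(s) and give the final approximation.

f(x) = x⁴ - 2x - 1
Initial interval: [0.75, 1.95]

Iteration 1:
  c_1 = (0.750000 + 1.950000)/2 = 1.350000
  f(c_1) = f(1.350000) = -0.378494
  f(a) × f(c) ≥ 0, new interval: [1.350000, 1.950000]
Iteration 2:
  c_2 = (1.350000 + 1.950000)/2 = 1.650000
  f(c_2) = f(1.650000) = 3.112006
  f(a) × f(c) < 0, new interval: [1.350000, 1.650000]
Iteration 3:
  c_3 = (1.350000 + 1.650000)/2 = 1.500000
  f(c_3) = f(1.500000) = 1.062500
  f(a) × f(c) < 0, new interval: [1.350000, 1.500000]
Iteration 4:
  c_4 = (1.350000 + 1.500000)/2 = 1.425000
  f(c_4) = f(1.425000) = 0.273438
  f(a) × f(c) < 0, new interval: [1.350000, 1.425000]

After 4 iteration(s), the approximation is c_4 = 1.425000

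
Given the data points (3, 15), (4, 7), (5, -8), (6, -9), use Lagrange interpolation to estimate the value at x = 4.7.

Lagrange interpolation formula:
P(x) = Σ yᵢ × Lᵢ(x)
where Lᵢ(x) = Π_{j≠i} (x - xⱼ)/(xᵢ - xⱼ)

L_0(4.7) = (4.7 - 4)/(3 - 4) × (4.7 - 5)/(3 - 5) × (4.7 - 6)/(3 - 6) = -0.045500
L_1(4.7) = (4.7 - 3)/(4 - 3) × (4.7 - 5)/(4 - 5) × (4.7 - 6)/(4 - 6) = 0.331500
L_2(4.7) = (4.7 - 3)/(5 - 3) × (4.7 - 4)/(5 - 4) × (4.7 - 6)/(5 - 6) = 0.773500
L_3(4.7) = (4.7 - 3)/(6 - 3) × (4.7 - 4)/(6 - 4) × (4.7 - 5)/(6 - 5) = -0.059500

P(4.7) = 15×L_0(4.7) + 7×L_1(4.7) + (-8)×L_2(4.7) + (-9)×L_3(4.7)
P(4.7) = -4.014500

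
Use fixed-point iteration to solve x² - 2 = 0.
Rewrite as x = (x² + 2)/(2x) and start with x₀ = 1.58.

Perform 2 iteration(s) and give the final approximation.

Equation: x² - 2 = 0
Fixed-point form: x = (x² + 2)/(2x)
x₀ = 1.58

x_1 = g(1.580000) = 1.422911
x_2 = g(1.422911) = 1.414240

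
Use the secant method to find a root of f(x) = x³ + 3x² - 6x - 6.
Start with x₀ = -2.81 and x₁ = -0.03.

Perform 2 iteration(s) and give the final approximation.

f(x) = x³ + 3x² - 6x - 6
x₀ = -2.81, x₁ = -0.03

Secant formula: x_{n+1} = x_n - f(x_n)(x_n - x_{n-1})/(f(x_n) - f(x_{n-1}))

Iteration 1:
  f(-2.810000) = 12.360259
  f(-0.030000) = -5.817327
  x_2 = -0.030000 - (-5.817327)×(-0.030000 - (-2.810000))/(-5.817327 - 12.360259)
       = -0.919676
Iteration 2:
  f(-0.030000) = -5.817327
  f(-0.919676) = 1.277606
  x_3 = -0.919676 - 1.277606×(-0.919676 - (-0.030000))/(1.277606 - (-5.817327))
       = -0.759470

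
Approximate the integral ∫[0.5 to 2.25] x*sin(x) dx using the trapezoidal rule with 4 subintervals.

f(x) = x*sin(x)
a = 0.5, b = 2.25, n = 4
h = (b - a)/n = 0.437500

Trapezoidal rule: (h/2)[f(x₀) + 2f(x₁) + 2f(x₂) + ... + f(xₙ)]

x_0 = 0.5000, f(x_0) = 0.239713, coefficient = 1
x_1 = 0.9375, f(x_1) = 0.755701, coefficient = 2
x_2 = 1.3750, f(x_2) = 1.348728, coefficient = 2
x_3 = 1.8125, f(x_3) = 1.759814, coefficient = 2
x_4 = 2.2500, f(x_4) = 1.750665, coefficient = 1

I ≈ (0.437500/2) × 9.718862 = 2.126001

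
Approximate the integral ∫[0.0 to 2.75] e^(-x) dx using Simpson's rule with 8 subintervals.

f(x) = e^(-x)
a = 0.0, b = 2.75, n = 8
h = (b - a)/n = 0.343750

Simpson's rule: (h/3)[f(x₀) + 4f(x₁) + 2f(x₂) + ... + f(xₙ)]

x_0 = 0.0000, f(x_0) = 1.000000, coefficient = 1
x_1 = 0.3438, f(x_1) = 0.709106, coefficient = 4
x_2 = 0.6875, f(x_2) = 0.502832, coefficient = 2
x_3 = 1.0312, f(x_3) = 0.356561, coefficient = 4
x_4 = 1.3750, f(x_4) = 0.252840, coefficient = 2
x_5 = 1.7188, f(x_5) = 0.179290, coefficient = 4
x_6 = 2.0625, f(x_6) = 0.127136, coefficient = 2
x_7 = 2.4062, f(x_7) = 0.090153, coefficient = 4
x_8 = 2.7500, f(x_8) = 0.063928, coefficient = 1

I ≈ (0.343750/3) × 8.169982 = 0.936144
Exact value: 0.936072
Error: 0.000072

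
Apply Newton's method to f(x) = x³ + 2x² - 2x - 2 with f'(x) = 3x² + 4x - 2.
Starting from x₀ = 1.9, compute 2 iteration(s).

f(x) = x³ + 2x² - 2x - 2
f'(x) = 3x² + 4x - 2
x₀ = 1.9

Newton-Raphson formula: x_{n+1} = x_n - f(x_n)/f'(x_n)

Iteration 1:
  f(1.900000) = 8.279000
  f'(1.900000) = 16.430000
  x_1 = 1.900000 - 8.279000/16.430000 = 1.396105
Iteration 2:
  f(1.396105) = 1.827166
  f'(1.396105) = 9.431744
  x_2 = 1.396105 - 1.827166/9.431744 = 1.202379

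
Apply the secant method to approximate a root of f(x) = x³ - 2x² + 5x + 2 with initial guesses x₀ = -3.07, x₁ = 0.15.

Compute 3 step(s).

f(x) = x³ - 2x² + 5x + 2
x₀ = -3.07, x₁ = 0.15

Secant formula: x_{n+1} = x_n - f(x_n)(x_n - x_{n-1})/(f(x_n) - f(x_{n-1}))

Iteration 1:
  f(-3.070000) = -61.134243
  f(0.150000) = 2.708375
  x_2 = 0.150000 - 2.708375×(0.150000 - (-3.070000))/(2.708375 - (-61.134243))
       = 0.013399
Iteration 2:
  f(0.150000) = 2.708375
  f(0.013399) = 2.066638
  x_3 = 0.013399 - 2.066638×(0.013399 - 0.150000)/(2.066638 - 2.708375)
       = -0.426509
Iteration 3:
  f(0.013399) = 2.066638
  f(-0.426509) = -0.573948
  x_4 = -0.426509 - (-0.573948)×(-0.426509 - 0.013399)/(-0.573948 - 2.066638)
       = -0.330892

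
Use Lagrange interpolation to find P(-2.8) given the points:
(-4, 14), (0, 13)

Lagrange interpolation formula:
P(x) = Σ yᵢ × Lᵢ(x)
where Lᵢ(x) = Π_{j≠i} (x - xⱼ)/(xᵢ - xⱼ)

L_0(-2.8) = (-2.8 - 0)/(-4 - 0) = 0.700000
L_1(-2.8) = (-2.8 - (-4))/(0 - (-4)) = 0.300000

P(-2.8) = 14×L_0(-2.8) + 13×L_1(-2.8)
P(-2.8) = 13.700000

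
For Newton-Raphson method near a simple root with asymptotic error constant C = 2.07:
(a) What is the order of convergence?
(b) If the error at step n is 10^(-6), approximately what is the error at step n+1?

(a) Newton-Raphson has quadratic (order 2) convergence near simple roots.
    This means |e_{n+1}| ≈ C|e_n|².

(b) With |e_n| = 10^(-6) and C = 2.07:
    |e_{n+1}| ≈ 2.07 × (10^(-6))² = 2.07 × 10^(-12)

(a) 2 (quadratic); (b) |e_{n+1}| ≈ 2.070e-12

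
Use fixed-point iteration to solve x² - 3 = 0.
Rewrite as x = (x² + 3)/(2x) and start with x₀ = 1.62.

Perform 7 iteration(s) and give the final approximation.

Equation: x² - 3 = 0
Fixed-point form: x = (x² + 3)/(2x)
x₀ = 1.62

x_1 = g(1.620000) = 1.735926
x_2 = g(1.735926) = 1.732055
x_3 = g(1.732055) = 1.732051
x_4 = g(1.732051) = 1.732051
x_5 = g(1.732051) = 1.732051
x_6 = g(1.732051) = 1.732051
x_7 = g(1.732051) = 1.732051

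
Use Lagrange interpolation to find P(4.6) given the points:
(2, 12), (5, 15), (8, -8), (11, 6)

Lagrange interpolation formula:
P(x) = Σ yᵢ × Lᵢ(x)
where Lᵢ(x) = Π_{j≠i} (x - xⱼ)/(xᵢ - xⱼ)

L_0(4.6) = (4.6 - 5)/(2 - 5) × (4.6 - 8)/(2 - 8) × (4.6 - 11)/(2 - 11) = 0.053728
L_1(4.6) = (4.6 - 2)/(5 - 2) × (4.6 - 8)/(5 - 8) × (4.6 - 11)/(5 - 11) = 1.047704
L_2(4.6) = (4.6 - 2)/(8 - 2) × (4.6 - 5)/(8 - 5) × (4.6 - 11)/(8 - 11) = -0.123259
L_3(4.6) = (4.6 - 2)/(11 - 2) × (4.6 - 5)/(11 - 5) × (4.6 - 8)/(11 - 8) = 0.021827

P(4.6) = 12×L_0(4.6) + 15×L_1(4.6) + (-8)×L_2(4.6) + 6×L_3(4.6)
P(4.6) = 17.477333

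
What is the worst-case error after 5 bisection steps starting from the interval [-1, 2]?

Bisection error bound: |error| ≤ (b-a)/2^n
|error| ≤ (2 - (-1))/2^5 = 3/2^5
|error| ≤ 0.0937500000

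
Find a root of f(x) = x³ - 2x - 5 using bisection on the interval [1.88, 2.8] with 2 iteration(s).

f(x) = x³ - 2x - 5
Initial interval: [1.88, 2.8]

Iteration 1:
  c_1 = (1.880000 + 2.800000)/2 = 2.340000
  f(c_1) = f(2.340000) = 3.132904
  f(a) × f(c) < 0, new interval: [1.880000, 2.340000]
Iteration 2:
  c_2 = (1.880000 + 2.340000)/2 = 2.110000
  f(c_2) = f(2.110000) = 0.173931
  f(a) × f(c) < 0, new interval: [1.880000, 2.110000]

After 2 iteration(s), the approximation is c_2 = 2.110000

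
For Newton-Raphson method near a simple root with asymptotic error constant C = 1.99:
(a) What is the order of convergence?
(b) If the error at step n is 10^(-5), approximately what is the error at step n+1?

(a) Newton-Raphson has quadratic (order 2) convergence near simple roots.
    This means |e_{n+1}| ≈ C|e_n|².

(b) With |e_n| = 10^(-5) and C = 1.99:
    |e_{n+1}| ≈ 1.99 × (10^(-5))² = 1.99 × 10^(-10)

(a) 2 (quadratic); (b) |e_{n+1}| ≈ 1.990e-10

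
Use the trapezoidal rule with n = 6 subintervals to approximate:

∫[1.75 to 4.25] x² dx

f(x) = x²
a = 1.75, b = 4.25, n = 6
h = (b - a)/n = 0.416667

Trapezoidal rule: (h/2)[f(x₀) + 2f(x₁) + 2f(x₂) + ... + f(xₙ)]

x_0 = 1.7500, f(x_0) = 3.062500, coefficient = 1
x_1 = 2.1667, f(x_1) = 4.694444, coefficient = 2
x_2 = 2.5833, f(x_2) = 6.673611, coefficient = 2
x_3 = 3.0000, f(x_3) = 9.000000, coefficient = 2
x_4 = 3.4167, f(x_4) = 11.673611, coefficient = 2
x_5 = 3.8333, f(x_5) = 14.694444, coefficient = 2
x_6 = 4.2500, f(x_6) = 18.062500, coefficient = 1

I ≈ (0.416667/2) × 114.597222 = 23.874421
Exact value: 23.802083
Error: 0.072338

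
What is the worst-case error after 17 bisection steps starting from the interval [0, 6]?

Bisection error bound: |error| ≤ (b-a)/2^n
|error| ≤ (6 - 0)/2^17 = 6/2^17
|error| ≤ 0.0000457764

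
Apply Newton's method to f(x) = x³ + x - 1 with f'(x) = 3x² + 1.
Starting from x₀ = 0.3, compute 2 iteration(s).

f(x) = x³ + x - 1
f'(x) = 3x² + 1
x₀ = 0.3

Newton-Raphson formula: x_{n+1} = x_n - f(x_n)/f'(x_n)

Iteration 1:
  f(0.300000) = -0.673000
  f'(0.300000) = 1.270000
  x_1 = 0.300000 - (-0.673000)/1.270000 = 0.829921
Iteration 2:
  f(0.829921) = 0.401546
  f'(0.829921) = 3.066308
  x_2 = 0.829921 - 0.401546/3.066308 = 0.698967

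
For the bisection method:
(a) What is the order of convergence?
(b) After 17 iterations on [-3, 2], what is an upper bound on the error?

(a) Bisection has linear (order 1) convergence; the error is halved each step.

(b) Error bound = (b-a)/2^n = (2 - (-3))/2^{17}
    = 5/2^{17}

(a) 1 (linear); (b) error ≤ 3.81e-05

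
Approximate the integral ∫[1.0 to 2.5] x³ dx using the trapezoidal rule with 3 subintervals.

f(x) = x³
a = 1.0, b = 2.5, n = 3
h = (b - a)/n = 0.500000

Trapezoidal rule: (h/2)[f(x₀) + 2f(x₁) + 2f(x₂) + ... + f(xₙ)]

x_0 = 1.0000, f(x_0) = 1.000000, coefficient = 1
x_1 = 1.5000, f(x_1) = 3.375000, coefficient = 2
x_2 = 2.0000, f(x_2) = 8.000000, coefficient = 2
x_3 = 2.5000, f(x_3) = 15.625000, coefficient = 1

I ≈ (0.500000/2) × 39.375000 = 9.843750
Exact value: 9.515625
Error: 0.328125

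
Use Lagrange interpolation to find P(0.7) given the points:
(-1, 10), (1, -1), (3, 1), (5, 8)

Lagrange interpolation formula:
P(x) = Σ yᵢ × Lᵢ(x)
where Lᵢ(x) = Π_{j≠i} (x - xⱼ)/(xᵢ - xⱼ)

L_0(0.7) = (0.7 - 1)/(-1 - 1) × (0.7 - 3)/(-1 - 3) × (0.7 - 5)/(-1 - 5) = 0.061813
L_1(0.7) = (0.7 - (-1))/(1 - (-1)) × (0.7 - 3)/(1 - 3) × (0.7 - 5)/(1 - 5) = 1.050812
L_2(0.7) = (0.7 - (-1))/(3 - (-1)) × (0.7 - 1)/(3 - 1) × (0.7 - 5)/(3 - 5) = -0.137063
L_3(0.7) = (0.7 - (-1))/(5 - (-1)) × (0.7 - 1)/(5 - 1) × (0.7 - 3)/(5 - 3) = 0.024438

P(0.7) = 10×L_0(0.7) + (-1)×L_1(0.7) + 1×L_2(0.7) + 8×L_3(0.7)
P(0.7) = -0.374250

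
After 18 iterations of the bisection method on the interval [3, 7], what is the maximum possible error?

Bisection error bound: |error| ≤ (b-a)/2^n
|error| ≤ (7 - 3)/2^18 = 4/2^18
|error| ≤ 0.0000152588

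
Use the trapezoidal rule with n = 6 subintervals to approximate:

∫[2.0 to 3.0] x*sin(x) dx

f(x) = x*sin(x)
a = 2.0, b = 3.0, n = 6
h = (b - a)/n = 0.166667

Trapezoidal rule: (h/2)[f(x₀) + 2f(x₁) + 2f(x₂) + ... + f(xₙ)]

x_0 = 2.0000, f(x_0) = 1.818595, coefficient = 1
x_1 = 2.1667, f(x_1) = 1.793264, coefficient = 2
x_2 = 2.3333, f(x_2) = 1.687200, coefficient = 2
x_3 = 2.5000, f(x_3) = 1.496180, coefficient = 2
x_4 = 2.6667, f(x_4) = 1.219394, coefficient = 2
x_5 = 2.8333, f(x_5) = 0.859635, coefficient = 2
x_6 = 3.0000, f(x_6) = 0.423360, coefficient = 1

I ≈ (0.166667/2) × 16.353301 = 1.362775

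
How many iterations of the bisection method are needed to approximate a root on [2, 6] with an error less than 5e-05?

We need (b-a)/2^n ≤ 5e-05
(6 - 2)/2^n ≤ 5e-05
4/2^n ≤ 5e-05
2^n ≥ 80000
n ≥ log₂(80000) = 16.29
n ≥ 17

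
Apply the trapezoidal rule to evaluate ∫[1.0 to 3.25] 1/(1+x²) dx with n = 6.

f(x) = 1/(1+x²)
a = 1.0, b = 3.25, n = 6
h = (b - a)/n = 0.375000

Trapezoidal rule: (h/2)[f(x₀) + 2f(x₁) + 2f(x₂) + ... + f(xₙ)]

x_0 = 1.0000, f(x_0) = 0.500000, coefficient = 1
x_1 = 1.3750, f(x_1) = 0.345946, coefficient = 2
x_2 = 1.7500, f(x_2) = 0.246154, coefficient = 2
x_3 = 2.1250, f(x_3) = 0.181303, coefficient = 2
x_4 = 2.5000, f(x_4) = 0.137931, coefficient = 2
x_5 = 2.8750, f(x_5) = 0.107926, coefficient = 2
x_6 = 3.2500, f(x_6) = 0.086486, coefficient = 1

I ≈ (0.375000/2) × 2.625006 = 0.492189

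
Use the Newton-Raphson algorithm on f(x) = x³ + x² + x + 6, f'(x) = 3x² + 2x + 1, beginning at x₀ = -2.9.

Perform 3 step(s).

f(x) = x³ + x² + x + 6
f'(x) = 3x² + 2x + 1
x₀ = -2.9

Newton-Raphson formula: x_{n+1} = x_n - f(x_n)/f'(x_n)

Iteration 1:
  f(-2.900000) = -12.879000
  f'(-2.900000) = 20.430000
  x_1 = -2.900000 - (-12.879000)/20.430000 = -2.269604
Iteration 2:
  f(-2.269604) = -2.809458
  f'(-2.269604) = 11.914093
  x_2 = -2.269604 - (-2.809458)/11.914093 = -2.033794
Iteration 3:
  f(-2.033794) = -0.309893
  f'(-2.033794) = 9.341365
  x_3 = -2.033794 - (-0.309893)/9.341365 = -2.000620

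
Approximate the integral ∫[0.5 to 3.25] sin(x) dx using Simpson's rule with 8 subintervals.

f(x) = sin(x)
a = 0.5, b = 3.25, n = 8
h = (b - a)/n = 0.343750

Simpson's rule: (h/3)[f(x₀) + 4f(x₁) + 2f(x₂) + ... + f(xₙ)]

x_0 = 0.5000, f(x_0) = 0.479426, coefficient = 1
x_1 = 0.8438, f(x_1) = 0.747141, coefficient = 4
x_2 = 1.1875, f(x_2) = 0.927437, coefficient = 2
x_3 = 1.5312, f(x_3) = 0.999218, coefficient = 4
x_4 = 1.8750, f(x_4) = 0.954086, coefficient = 2
x_5 = 2.2188, f(x_5) = 0.797321, coefficient = 4
x_6 = 2.5625, f(x_6) = 0.547265, coefficient = 2
x_7 = 2.9062, f(x_7) = 0.233176, coefficient = 4
x_8 = 3.2500, f(x_8) = -0.108195, coefficient = 1

I ≈ (0.343750/3) × 16.336228 = 1.871859
Exact value: 1.871712
Error: 0.000147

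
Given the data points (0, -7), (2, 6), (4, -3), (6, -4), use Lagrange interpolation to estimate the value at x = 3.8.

Lagrange interpolation formula:
P(x) = Σ yᵢ × Lᵢ(x)
where Lᵢ(x) = Π_{j≠i} (x - xⱼ)/(xᵢ - xⱼ)

L_0(3.8) = (3.8 - 2)/(0 - 2) × (3.8 - 4)/(0 - 4) × (3.8 - 6)/(0 - 6) = -0.016500
L_1(3.8) = (3.8 - 0)/(2 - 0) × (3.8 - 4)/(2 - 4) × (3.8 - 6)/(2 - 6) = 0.104500
L_2(3.8) = (3.8 - 0)/(4 - 0) × (3.8 - 2)/(4 - 2) × (3.8 - 6)/(4 - 6) = 0.940500
L_3(3.8) = (3.8 - 0)/(6 - 0) × (3.8 - 2)/(6 - 2) × (3.8 - 4)/(6 - 4) = -0.028500

P(3.8) = (-7)×L_0(3.8) + 6×L_1(3.8) + (-3)×L_2(3.8) + (-4)×L_3(3.8)
P(3.8) = -1.965000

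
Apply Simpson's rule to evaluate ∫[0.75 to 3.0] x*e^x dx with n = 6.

f(x) = x*e^x
a = 0.75, b = 3.0, n = 6
h = (b - a)/n = 0.375000

Simpson's rule: (h/3)[f(x₀) + 4f(x₁) + 2f(x₂) + ... + f(xₙ)]

x_0 = 0.7500, f(x_0) = 1.587750, coefficient = 1
x_1 = 1.1250, f(x_1) = 3.465244, coefficient = 4
x_2 = 1.5000, f(x_2) = 6.722534, coefficient = 2
x_3 = 1.8750, f(x_3) = 12.226536, coefficient = 4
x_4 = 2.2500, f(x_4) = 21.347406, coefficient = 2
x_5 = 2.6250, f(x_5) = 36.237007, coefficient = 4
x_6 = 3.0000, f(x_6) = 60.256611, coefficient = 1

I ≈ (0.375000/3) × 325.699387 = 40.712423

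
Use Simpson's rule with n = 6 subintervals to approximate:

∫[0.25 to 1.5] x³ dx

f(x) = x³
a = 0.25, b = 1.5, n = 6
h = (b - a)/n = 0.208333

Simpson's rule: (h/3)[f(x₀) + 4f(x₁) + 2f(x₂) + ... + f(xₙ)]

x_0 = 0.2500, f(x_0) = 0.015625, coefficient = 1
x_1 = 0.4583, f(x_1) = 0.096282, coefficient = 4
x_2 = 0.6667, f(x_2) = 0.296296, coefficient = 2
x_3 = 0.8750, f(x_3) = 0.669922, coefficient = 4
x_4 = 1.0833, f(x_4) = 1.271412, coefficient = 2
x_5 = 1.2917, f(x_5) = 2.155020, coefficient = 4
x_6 = 1.5000, f(x_6) = 3.375000, coefficient = 1

I ≈ (0.208333/3) × 18.210938 = 1.264648
Exact value: 1.264648
Error: 0.000000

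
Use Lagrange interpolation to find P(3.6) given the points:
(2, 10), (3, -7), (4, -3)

Lagrange interpolation formula:
P(x) = Σ yᵢ × Lᵢ(x)
where Lᵢ(x) = Π_{j≠i} (x - xⱼ)/(xᵢ - xⱼ)

L_0(3.6) = (3.6 - 3)/(2 - 3) × (3.6 - 4)/(2 - 4) = -0.120000
L_1(3.6) = (3.6 - 2)/(3 - 2) × (3.6 - 4)/(3 - 4) = 0.640000
L_2(3.6) = (3.6 - 2)/(4 - 2) × (3.6 - 3)/(4 - 3) = 0.480000

P(3.6) = 10×L_0(3.6) + (-7)×L_1(3.6) + (-3)×L_2(3.6)
P(3.6) = -7.120000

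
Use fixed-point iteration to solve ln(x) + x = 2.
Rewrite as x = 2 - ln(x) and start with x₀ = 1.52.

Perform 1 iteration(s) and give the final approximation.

Equation: ln(x) + x = 2
Fixed-point form: x = 2 - ln(x)
x₀ = 1.52

x_1 = g(1.520000) = 1.581290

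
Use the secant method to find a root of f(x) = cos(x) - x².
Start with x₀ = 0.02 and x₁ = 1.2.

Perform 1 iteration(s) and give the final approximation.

f(x) = cos(x) - x²
x₀ = 0.02, x₁ = 1.2

Secant formula: x_{n+1} = x_n - f(x_n)(x_n - x_{n-1})/(f(x_n) - f(x_{n-1}))

Iteration 1:
  f(0.020000) = 0.999400
  f(1.200000) = -1.077642
  x_2 = 1.200000 - (-1.077642)×(1.200000 - 0.020000)/(-1.077642 - 0.999400)
       = 0.587775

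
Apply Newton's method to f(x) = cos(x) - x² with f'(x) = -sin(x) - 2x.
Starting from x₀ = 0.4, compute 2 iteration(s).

f(x) = cos(x) - x²
f'(x) = -sin(x) - 2x
x₀ = 0.4

Newton-Raphson formula: x_{n+1} = x_n - f(x_n)/f'(x_n)

Iteration 1:
  f(0.400000) = 0.761061
  f'(0.400000) = -1.189418
  x_1 = 0.400000 - 0.761061/(-1.189418) = 1.039860
Iteration 2:
  f(1.039860) = -0.574967
  f'(1.039860) = -2.942053
  x_2 = 1.039860 - (-0.574967)/(-2.942053) = 0.844429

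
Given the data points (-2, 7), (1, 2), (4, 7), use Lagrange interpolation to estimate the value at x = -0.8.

Lagrange interpolation formula:
P(x) = Σ yᵢ × Lᵢ(x)
where Lᵢ(x) = Π_{j≠i} (x - xⱼ)/(xᵢ - xⱼ)

L_0(-0.8) = (-0.8 - 1)/(-2 - 1) × (-0.8 - 4)/(-2 - 4) = 0.480000
L_1(-0.8) = (-0.8 - (-2))/(1 - (-2)) × (-0.8 - 4)/(1 - 4) = 0.640000
L_2(-0.8) = (-0.8 - (-2))/(4 - (-2)) × (-0.8 - 1)/(4 - 1) = -0.120000

P(-0.8) = 7×L_0(-0.8) + 2×L_1(-0.8) + 7×L_2(-0.8)
P(-0.8) = 3.800000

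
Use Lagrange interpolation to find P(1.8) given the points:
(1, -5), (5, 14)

Lagrange interpolation formula:
P(x) = Σ yᵢ × Lᵢ(x)
where Lᵢ(x) = Π_{j≠i} (x - xⱼ)/(xᵢ - xⱼ)

L_0(1.8) = (1.8 - 5)/(1 - 5) = 0.800000
L_1(1.8) = (1.8 - 1)/(5 - 1) = 0.200000

P(1.8) = (-5)×L_0(1.8) + 14×L_1(1.8)
P(1.8) = -1.200000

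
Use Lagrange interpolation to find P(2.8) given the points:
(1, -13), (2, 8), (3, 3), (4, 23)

Lagrange interpolation formula:
P(x) = Σ yᵢ × Lᵢ(x)
where Lᵢ(x) = Π_{j≠i} (x - xⱼ)/(xᵢ - xⱼ)

L_0(2.8) = (2.8 - 2)/(1 - 2) × (2.8 - 3)/(1 - 3) × (2.8 - 4)/(1 - 4) = -0.032000
L_1(2.8) = (2.8 - 1)/(2 - 1) × (2.8 - 3)/(2 - 3) × (2.8 - 4)/(2 - 4) = 0.216000
L_2(2.8) = (2.8 - 1)/(3 - 1) × (2.8 - 2)/(3 - 2) × (2.8 - 4)/(3 - 4) = 0.864000
L_3(2.8) = (2.8 - 1)/(4 - 1) × (2.8 - 2)/(4 - 2) × (2.8 - 3)/(4 - 3) = -0.048000

P(2.8) = (-13)×L_0(2.8) + 8×L_1(2.8) + 3×L_2(2.8) + 23×L_3(2.8)
P(2.8) = 3.632000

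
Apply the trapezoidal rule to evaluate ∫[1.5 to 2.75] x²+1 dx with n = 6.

f(x) = x²+1
a = 1.5, b = 2.75, n = 6
h = (b - a)/n = 0.208333

Trapezoidal rule: (h/2)[f(x₀) + 2f(x₁) + 2f(x₂) + ... + f(xₙ)]

x_0 = 1.5000, f(x_0) = 3.250000, coefficient = 1
x_1 = 1.7083, f(x_1) = 3.918403, coefficient = 2
x_2 = 1.9167, f(x_2) = 4.673611, coefficient = 2
x_3 = 2.1250, f(x_3) = 5.515625, coefficient = 2
x_4 = 2.3333, f(x_4) = 6.444444, coefficient = 2
x_5 = 2.5417, f(x_5) = 7.460069, coefficient = 2
x_6 = 2.7500, f(x_6) = 8.562500, coefficient = 1

I ≈ (0.208333/2) × 67.836806 = 7.066334
Exact value: 7.057292
Error: 0.009042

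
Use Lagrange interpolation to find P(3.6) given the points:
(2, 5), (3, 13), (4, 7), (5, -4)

Lagrange interpolation formula:
P(x) = Σ yᵢ × Lᵢ(x)
where Lᵢ(x) = Π_{j≠i} (x - xⱼ)/(xᵢ - xⱼ)

L_0(3.6) = (3.6 - 3)/(2 - 3) × (3.6 - 4)/(2 - 4) × (3.6 - 5)/(2 - 5) = -0.056000
L_1(3.6) = (3.6 - 2)/(3 - 2) × (3.6 - 4)/(3 - 4) × (3.6 - 5)/(3 - 5) = 0.448000
L_2(3.6) = (3.6 - 2)/(4 - 2) × (3.6 - 3)/(4 - 3) × (3.6 - 5)/(4 - 5) = 0.672000
L_3(3.6) = (3.6 - 2)/(5 - 2) × (3.6 - 3)/(5 - 3) × (3.6 - 4)/(5 - 4) = -0.064000

P(3.6) = 5×L_0(3.6) + 13×L_1(3.6) + 7×L_2(3.6) + (-4)×L_3(3.6)
P(3.6) = 10.504000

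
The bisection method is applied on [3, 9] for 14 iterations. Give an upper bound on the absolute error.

Bisection error bound: |error| ≤ (b-a)/2^n
|error| ≤ (9 - 3)/2^14 = 6/2^14
|error| ≤ 0.0003662109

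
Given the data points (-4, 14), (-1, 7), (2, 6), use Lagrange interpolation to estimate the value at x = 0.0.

Lagrange interpolation formula:
P(x) = Σ yᵢ × Lᵢ(x)
where Lᵢ(x) = Π_{j≠i} (x - xⱼ)/(xᵢ - xⱼ)

L_0(0.0) = (0.0 - (-1))/(-4 - (-1)) × (0.0 - 2)/(-4 - 2) = -0.111111
L_1(0.0) = (0.0 - (-4))/(-1 - (-4)) × (0.0 - 2)/(-1 - 2) = 0.888889
L_2(0.0) = (0.0 - (-4))/(2 - (-4)) × (0.0 - (-1))/(2 - (-1)) = 0.222222

P(0.0) = 14×L_0(0.0) + 7×L_1(0.0) + 6×L_2(0.0)
P(0.0) = 6.000000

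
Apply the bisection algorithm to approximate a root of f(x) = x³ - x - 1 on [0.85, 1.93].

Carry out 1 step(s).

f(x) = x³ - x - 1
Initial interval: [0.85, 1.93]

Iteration 1:
  c_1 = (0.850000 + 1.930000)/2 = 1.390000
  f(c_1) = f(1.390000) = 0.295619
  f(a) × f(c) < 0, new interval: [0.850000, 1.390000]

After 1 iteration(s), the approximation is c_1 = 1.390000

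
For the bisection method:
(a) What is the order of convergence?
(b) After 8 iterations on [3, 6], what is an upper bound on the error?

(a) Bisection has linear (order 1) convergence; the error is halved each step.

(b) Error bound = (b-a)/2^n = (6 - 3)/2^{8}
    = 3/2^{8}

(a) 1 (linear); (b) error ≤ 1.17e-02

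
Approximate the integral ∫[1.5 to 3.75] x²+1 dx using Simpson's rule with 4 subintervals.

f(x) = x²+1
a = 1.5, b = 3.75, n = 4
h = (b - a)/n = 0.562500

Simpson's rule: (h/3)[f(x₀) + 4f(x₁) + 2f(x₂) + ... + f(xₙ)]

x_0 = 1.5000, f(x_0) = 3.250000, coefficient = 1
x_1 = 2.0625, f(x_1) = 5.253906, coefficient = 4
x_2 = 2.6250, f(x_2) = 7.890625, coefficient = 2
x_3 = 3.1875, f(x_3) = 11.160156, coefficient = 4
x_4 = 3.7500, f(x_4) = 15.062500, coefficient = 1

I ≈ (0.562500/3) × 99.750000 = 18.703125
Exact value: 18.703125
Error: 0.000000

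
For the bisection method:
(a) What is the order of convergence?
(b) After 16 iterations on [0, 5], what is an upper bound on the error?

(a) Bisection has linear (order 1) convergence; the error is halved each step.

(b) Error bound = (b-a)/2^n = (5 - 0)/2^{16}
    = 5/2^{16}

(a) 1 (linear); (b) error ≤ 7.63e-05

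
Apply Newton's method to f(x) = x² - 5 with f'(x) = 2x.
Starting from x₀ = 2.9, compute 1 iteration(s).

f(x) = x² - 5
f'(x) = 2x
x₀ = 2.9

Newton-Raphson formula: x_{n+1} = x_n - f(x_n)/f'(x_n)

Iteration 1:
  f(2.900000) = 3.410000
  f'(2.900000) = 5.800000
  x_1 = 2.900000 - 3.410000/5.800000 = 2.312069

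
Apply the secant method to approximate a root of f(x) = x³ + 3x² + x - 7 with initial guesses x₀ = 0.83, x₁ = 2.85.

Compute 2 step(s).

f(x) = x³ + 3x² + x - 7
x₀ = 0.83, x₁ = 2.85

Secant formula: x_{n+1} = x_n - f(x_n)(x_n - x_{n-1})/(f(x_n) - f(x_{n-1}))

Iteration 1:
  f(0.830000) = -3.531513
  f(2.850000) = 43.366625
  x_2 = 2.850000 - 43.366625×(2.850000 - 0.830000)/(43.366625 - (-3.531513))
       = 0.982110
Iteration 2:
  f(2.850000) = 43.366625
  f(0.982110) = -2.176989
  x_3 = 0.982110 - (-2.176989)×(0.982110 - 2.850000)/(-2.176989 - 43.366625)
       = 1.071395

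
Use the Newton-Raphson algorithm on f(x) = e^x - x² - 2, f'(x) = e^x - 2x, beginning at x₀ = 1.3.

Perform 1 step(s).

f(x) = e^x - x² - 2
f'(x) = e^x - 2x
x₀ = 1.3

Newton-Raphson formula: x_{n+1} = x_n - f(x_n)/f'(x_n)

Iteration 1:
  f(1.300000) = -0.020703
  f'(1.300000) = 1.069297
  x_1 = 1.300000 - (-0.020703)/1.069297 = 1.319362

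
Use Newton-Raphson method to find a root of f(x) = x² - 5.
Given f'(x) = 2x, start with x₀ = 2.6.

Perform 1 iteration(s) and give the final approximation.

f(x) = x² - 5
f'(x) = 2x
x₀ = 2.6

Newton-Raphson formula: x_{n+1} = x_n - f(x_n)/f'(x_n)

Iteration 1:
  f(2.600000) = 1.760000
  f'(2.600000) = 5.200000
  x_1 = 2.600000 - 1.760000/5.200000 = 2.261538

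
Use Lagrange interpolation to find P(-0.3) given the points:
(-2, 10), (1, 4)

Lagrange interpolation formula:
P(x) = Σ yᵢ × Lᵢ(x)
where Lᵢ(x) = Π_{j≠i} (x - xⱼ)/(xᵢ - xⱼ)

L_0(-0.3) = (-0.3 - 1)/(-2 - 1) = 0.433333
L_1(-0.3) = (-0.3 - (-2))/(1 - (-2)) = 0.566667

P(-0.3) = 10×L_0(-0.3) + 4×L_1(-0.3)
P(-0.3) = 6.600000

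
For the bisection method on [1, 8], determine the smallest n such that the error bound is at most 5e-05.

We need (b-a)/2^n ≤ 5e-05
(8 - 1)/2^n ≤ 5e-05
7/2^n ≤ 5e-05
2^n ≥ 140000
n ≥ log₂(140000) = 17.10
n ≥ 18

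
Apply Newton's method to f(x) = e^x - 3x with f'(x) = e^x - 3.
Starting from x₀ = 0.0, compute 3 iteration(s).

f(x) = e^x - 3x
f'(x) = e^x - 3
x₀ = 0.0

Newton-Raphson formula: x_{n+1} = x_n - f(x_n)/f'(x_n)

Iteration 1:
  f(0.000000) = 1.000000
  f'(0.000000) = -2.000000
  x_1 = 0.000000 - 1.000000/(-2.000000) = 0.500000
Iteration 2:
  f(0.500000) = 0.148721
  f'(0.500000) = -1.351279
  x_2 = 0.500000 - 0.148721/(-1.351279) = 0.610060
Iteration 3:
  f(0.610060) = 0.010362
  f'(0.610060) = -1.159459
  x_3 = 0.610060 - 0.010362/(-1.159459) = 0.618997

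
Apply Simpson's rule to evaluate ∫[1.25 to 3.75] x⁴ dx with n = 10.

f(x) = x⁴
a = 1.25, b = 3.75, n = 10
h = (b - a)/n = 0.250000

Simpson's rule: (h/3)[f(x₀) + 4f(x₁) + 2f(x₂) + ... + f(xₙ)]

x_0 = 1.2500, f(x_0) = 2.441406, coefficient = 1
x_1 = 1.5000, f(x_1) = 5.062500, coefficient = 4
x_2 = 1.7500, f(x_2) = 9.378906, coefficient = 2
x_3 = 2.0000, f(x_3) = 16.000000, coefficient = 4
x_4 = 2.2500, f(x_4) = 25.628906, coefficient = 2
x_5 = 2.5000, f(x_5) = 39.062500, coefficient = 4
x_6 = 2.7500, f(x_6) = 57.191406, coefficient = 2
x_7 = 3.0000, f(x_7) = 81.000000, coefficient = 4
x_8 = 3.2500, f(x_8) = 111.566406, coefficient = 2
x_9 = 3.5000, f(x_9) = 150.062500, coefficient = 4
x_10 = 3.7500, f(x_10) = 197.753906, coefficient = 1

I ≈ (0.250000/3) × 1772.476562 = 147.706380
Exact value: 147.705078
Error: 0.001302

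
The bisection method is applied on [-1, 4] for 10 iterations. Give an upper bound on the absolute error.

Bisection error bound: |error| ≤ (b-a)/2^n
|error| ≤ (4 - (-1))/2^10 = 5/2^10
|error| ≤ 0.0048828125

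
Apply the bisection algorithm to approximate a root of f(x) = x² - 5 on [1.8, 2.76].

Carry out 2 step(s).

f(x) = x² - 5
Initial interval: [1.8, 2.76]

Iteration 1:
  c_1 = (1.800000 + 2.760000)/2 = 2.280000
  f(c_1) = f(2.280000) = 0.198400
  f(a) × f(c) < 0, new interval: [1.800000, 2.280000]
Iteration 2:
  c_2 = (1.800000 + 2.280000)/2 = 2.040000
  f(c_2) = f(2.040000) = -0.838400
  f(a) × f(c) ≥ 0, new interval: [2.040000, 2.280000]

After 2 iteration(s), the approximation is c_2 = 2.040000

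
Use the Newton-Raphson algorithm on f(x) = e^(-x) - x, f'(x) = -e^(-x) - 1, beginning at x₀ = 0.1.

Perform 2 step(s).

f(x) = e^(-x) - x
f'(x) = -e^(-x) - 1
x₀ = 0.1

Newton-Raphson formula: x_{n+1} = x_n - f(x_n)/f'(x_n)

Iteration 1:
  f(0.100000) = 0.804837
  f'(0.100000) = -1.904837
  x_1 = 0.100000 - 0.804837/(-1.904837) = 0.522523
Iteration 2:
  f(0.522523) = 0.070500
  f'(0.522523) = -1.593023
  x_2 = 0.522523 - 0.070500/(-1.593023) = 0.566778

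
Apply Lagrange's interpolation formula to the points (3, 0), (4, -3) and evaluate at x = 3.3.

Lagrange interpolation formula:
P(x) = Σ yᵢ × Lᵢ(x)
where Lᵢ(x) = Π_{j≠i} (x - xⱼ)/(xᵢ - xⱼ)

L_0(3.3) = (3.3 - 4)/(3 - 4) = 0.700000
L_1(3.3) = (3.3 - 3)/(4 - 3) = 0.300000

P(3.3) = 0×L_0(3.3) + (-3)×L_1(3.3)
P(3.3) = -0.900000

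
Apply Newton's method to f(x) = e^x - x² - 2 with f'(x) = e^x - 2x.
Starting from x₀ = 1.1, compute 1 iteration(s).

f(x) = e^x - x² - 2
f'(x) = e^x - 2x
x₀ = 1.1

Newton-Raphson formula: x_{n+1} = x_n - f(x_n)/f'(x_n)

Iteration 1:
  f(1.100000) = -0.205834
  f'(1.100000) = 0.804166
  x_1 = 1.100000 - (-0.205834)/0.804166 = 1.355960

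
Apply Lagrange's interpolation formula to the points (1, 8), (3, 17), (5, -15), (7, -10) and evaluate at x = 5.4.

Lagrange interpolation formula:
P(x) = Σ yᵢ × Lᵢ(x)
where Lᵢ(x) = Π_{j≠i} (x - xⱼ)/(xᵢ - xⱼ)

L_0(5.4) = (5.4 - 3)/(1 - 3) × (5.4 - 5)/(1 - 5) × (5.4 - 7)/(1 - 7) = 0.032000
L_1(5.4) = (5.4 - 1)/(3 - 1) × (5.4 - 5)/(3 - 5) × (5.4 - 7)/(3 - 7) = -0.176000
L_2(5.4) = (5.4 - 1)/(5 - 1) × (5.4 - 3)/(5 - 3) × (5.4 - 7)/(5 - 7) = 1.056000
L_3(5.4) = (5.4 - 1)/(7 - 1) × (5.4 - 3)/(7 - 3) × (5.4 - 5)/(7 - 5) = 0.088000

P(5.4) = 8×L_0(5.4) + 17×L_1(5.4) + (-15)×L_2(5.4) + (-10)×L_3(5.4)
P(5.4) = -19.456000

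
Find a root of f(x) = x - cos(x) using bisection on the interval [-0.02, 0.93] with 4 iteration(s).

f(x) = x - cos(x)
Initial interval: [-0.02, 0.93]

Iteration 1:
  c_1 = (-0.020000 + 0.930000)/2 = 0.455000
  f(c_1) = f(0.455000) = -0.443261
  f(a) × f(c) ≥ 0, new interval: [0.455000, 0.930000]
Iteration 2:
  c_2 = (0.455000 + 0.930000)/2 = 0.692500
  f(c_2) = f(0.692500) = -0.077152
  f(a) × f(c) ≥ 0, new interval: [0.692500, 0.930000]
Iteration 3:
  c_3 = (0.692500 + 0.930000)/2 = 0.811250
  f(c_3) = f(0.811250) = 0.122657
  f(a) × f(c) < 0, new interval: [0.692500, 0.811250]
Iteration 4:
  c_4 = (0.692500 + 0.811250)/2 = 0.751875
  f(c_4) = f(0.751875) = 0.021465
  f(a) × f(c) < 0, new interval: [0.692500, 0.751875]

After 4 iteration(s), the approximation is c_4 = 0.751875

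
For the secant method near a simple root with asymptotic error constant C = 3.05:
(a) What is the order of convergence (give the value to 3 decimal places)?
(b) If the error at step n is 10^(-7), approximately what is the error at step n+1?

(a) Secant method has superlinear convergence with order φ = (1+√5)/2 ≈ 1.618.
    This means |e_{n+1}| ≈ C|e_n|^1.618.

(b) With |e_n| = 10^(-7) and C = 3.05:
    |e_{n+1}| ≈ 3.05 × (10^(-7))^1.618 = 3.05 × 10^(-11.33)

(a) ≈ 1.618 (golden ratio); (b) |e_{n+1}| ≈ 1.439e-11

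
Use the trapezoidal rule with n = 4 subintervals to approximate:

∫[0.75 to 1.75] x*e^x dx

f(x) = x*e^x
a = 0.75, b = 1.75, n = 4
h = (b - a)/n = 0.250000

Trapezoidal rule: (h/2)[f(x₀) + 2f(x₁) + 2f(x₂) + ... + f(xₙ)]

x_0 = 0.7500, f(x_0) = 1.587750, coefficient = 1
x_1 = 1.0000, f(x_1) = 2.718282, coefficient = 2
x_2 = 1.2500, f(x_2) = 4.362929, coefficient = 2
x_3 = 1.5000, f(x_3) = 6.722534, coefficient = 2
x_4 = 1.7500, f(x_4) = 10.070555, coefficient = 1

I ≈ (0.250000/2) × 39.265793 = 4.908224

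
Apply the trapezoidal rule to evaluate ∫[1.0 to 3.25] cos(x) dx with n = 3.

f(x) = cos(x)
a = 1.0, b = 3.25, n = 3
h = (b - a)/n = 0.750000

Trapezoidal rule: (h/2)[f(x₀) + 2f(x₁) + 2f(x₂) + ... + f(xₙ)]

x_0 = 1.0000, f(x_0) = 0.540302, coefficient = 1
x_1 = 1.7500, f(x_1) = -0.178246, coefficient = 2
x_2 = 2.5000, f(x_2) = -0.801144, coefficient = 2
x_3 = 3.2500, f(x_3) = -0.994130, coefficient = 1

I ≈ (0.750000/2) × -2.412607 = -0.904728
Exact value: -0.949666
Error: 0.044939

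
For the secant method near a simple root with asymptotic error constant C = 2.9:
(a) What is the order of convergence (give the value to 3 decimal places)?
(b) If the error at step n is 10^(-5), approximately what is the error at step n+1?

(a) Secant method has superlinear convergence with order φ = (1+√5)/2 ≈ 1.618.
    This means |e_{n+1}| ≈ C|e_n|^1.618.

(b) With |e_n| = 10^(-5) and C = 2.9:
    |e_{n+1}| ≈ 2.9 × (10^(-5))^1.618 = 2.9 × 10^(-8.09)

(a) ≈ 1.618 (golden ratio); (b) |e_{n+1}| ≈ 2.356e-08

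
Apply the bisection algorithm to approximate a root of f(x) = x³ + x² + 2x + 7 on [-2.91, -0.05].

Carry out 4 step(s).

f(x) = x³ + x² + 2x + 7
Initial interval: [-2.91, -0.05]

Iteration 1:
  c_1 = (-2.910000 + (-0.050000))/2 = -1.480000
  f(c_1) = f(-1.480000) = 2.988608
  f(a) × f(c) < 0, new interval: [-2.910000, -1.480000]
Iteration 2:
  c_2 = (-2.910000 + (-1.480000))/2 = -2.195000
  f(c_2) = f(-2.195000) = -3.147540
  f(a) × f(c) ≥ 0, new interval: [-2.195000, -1.480000]
Iteration 3:
  c_3 = (-2.195000 + (-1.480000))/2 = -1.837500
  f(c_3) = f(-1.837500) = 0.497260
  f(a) × f(c) < 0, new interval: [-2.195000, -1.837500]
Iteration 4:
  c_4 = (-2.195000 + (-1.837500))/2 = -2.016250
  f(c_4) = f(-2.016250) = -1.163825
  f(a) × f(c) ≥ 0, new interval: [-2.016250, -1.837500]

After 4 iteration(s), the approximation is c_4 = -2.016250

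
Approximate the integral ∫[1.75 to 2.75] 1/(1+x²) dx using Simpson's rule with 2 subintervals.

f(x) = 1/(1+x²)
a = 1.75, b = 2.75, n = 2
h = (b - a)/n = 0.500000

Simpson's rule: (h/3)[f(x₀) + 4f(x₁) + 2f(x₂) + ... + f(xₙ)]

x_0 = 1.7500, f(x_0) = 0.246154, coefficient = 1
x_1 = 2.2500, f(x_1) = 0.164948, coefficient = 4
x_2 = 2.7500, f(x_2) = 0.116788, coefficient = 1

I ≈ (0.500000/3) × 1.022736 = 0.170456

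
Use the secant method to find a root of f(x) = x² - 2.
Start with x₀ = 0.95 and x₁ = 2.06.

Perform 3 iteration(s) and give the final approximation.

f(x) = x² - 2
x₀ = 0.95, x₁ = 2.06

Secant formula: x_{n+1} = x_n - f(x_n)(x_n - x_{n-1})/(f(x_n) - f(x_{n-1}))

Iteration 1:
  f(0.950000) = -1.097500
  f(2.060000) = 2.243600
  x_2 = 2.060000 - 2.243600×(2.060000 - 0.950000)/(2.243600 - (-1.097500))
       = 1.314618
Iteration 2:
  f(2.060000) = 2.243600
  f(1.314618) = -0.271780
  x_3 = 1.314618 - (-0.271780)×(1.314618 - 2.060000)/(-0.271780 - 2.243600)
       = 1.395154
Iteration 3:
  f(1.314618) = -0.271780
  f(1.395154) = -0.053544
  x_4 = 1.395154 - (-0.053544)×(1.395154 - 1.314618)/(-0.053544 - (-0.271780))
       = 1.414914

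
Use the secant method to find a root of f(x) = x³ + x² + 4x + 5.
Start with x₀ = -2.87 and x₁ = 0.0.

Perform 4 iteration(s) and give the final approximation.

f(x) = x³ + x² + 4x + 5
x₀ = -2.87, x₁ = 0.0

Secant formula: x_{n+1} = x_n - f(x_n)(x_n - x_{n-1})/(f(x_n) - f(x_{n-1}))

Iteration 1:
  f(-2.870000) = -21.883003
  f(0.000000) = 5.000000
  x_2 = 0.000000 - 5.000000×(0.000000 - (-2.870000))/(5.000000 - (-21.883003))
       = -0.533795
Iteration 2:
  f(0.000000) = 5.000000
  f(-0.533795) = 2.997661
  x_3 = -0.533795 - 2.997661×(-0.533795 - 0.000000)/(2.997661 - 5.000000)
       = -1.332927
Iteration 3:
  f(-0.533795) = 2.997661
  f(-1.332927) = -0.923220
  x_4 = -1.332927 - (-0.923220)×(-1.332927 - (-0.533795))/(-0.923220 - 2.997661)
       = -1.144762
Iteration 4:
  f(-1.332927) = -0.923220
  f(-1.144762) = 0.231246
  x_5 = -1.144762 - 0.231246×(-1.144762 - (-1.332927))/(0.231246 - (-0.923220))
       = -1.182452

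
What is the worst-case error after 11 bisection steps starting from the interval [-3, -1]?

Bisection error bound: |error| ≤ (b-a)/2^n
|error| ≤ (-1 - (-3))/2^11 = 2/2^11
|error| ≤ 0.0009765625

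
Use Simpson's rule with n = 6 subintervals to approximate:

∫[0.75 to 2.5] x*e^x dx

f(x) = x*e^x
a = 0.75, b = 2.5, n = 6
h = (b - a)/n = 0.291667

Simpson's rule: (h/3)[f(x₀) + 4f(x₁) + 2f(x₂) + ... + f(xₙ)]

x_0 = 0.7500, f(x_0) = 1.587750, coefficient = 1
x_1 = 1.0417, f(x_1) = 2.952017, coefficient = 4
x_2 = 1.3333, f(x_2) = 5.058224, coefficient = 2
x_3 = 1.6250, f(x_3) = 8.252431, coefficient = 4
x_4 = 1.9167, f(x_4) = 13.029998, coefficient = 2
x_5 = 2.2083, f(x_5) = 20.097017, coefficient = 4
x_6 = 2.5000, f(x_6) = 30.456235, coefficient = 1

I ≈ (0.291667/3) × 193.426290 = 18.805334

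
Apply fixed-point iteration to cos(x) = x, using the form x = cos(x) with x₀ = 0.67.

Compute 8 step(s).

Equation: cos(x) = x
Fixed-point form: x = cos(x)
x₀ = 0.67

x_1 = g(0.670000) = 0.783822
x_2 = g(0.783822) = 0.708221
x_3 = g(0.708221) = 0.759521
x_4 = g(0.759521) = 0.725166
x_5 = g(0.725166) = 0.748389
x_6 = g(0.748389) = 0.732786
x_7 = g(0.732786) = 0.743314
x_8 = g(0.743314) = 0.736230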